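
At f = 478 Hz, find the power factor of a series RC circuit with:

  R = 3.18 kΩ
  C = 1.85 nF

Step 1 — Angular frequency: ω = 2π·f = 2π·478 = 3003 rad/s.
Step 2 — Component impedances:
  R: Z = R = 3180 Ω
  C: Z = 1/(jωC) = -j/(ω·C) = 0 - j1.8e+05 Ω
Step 3 — Series combination: Z_total = R + C = 3180 - j1.8e+05 Ω = 1.8e+05∠-89.0° Ω.
Step 4 — Power factor: PF = cos(φ) = Re(Z)/|Z| = 3180/1.8e+05 = 0.01767.
Step 5 — Type: Im(Z) = -1.8e+05 ⇒ leading (phase φ = -89.0°).

PF = 0.01767 (leading, φ = -89.0°)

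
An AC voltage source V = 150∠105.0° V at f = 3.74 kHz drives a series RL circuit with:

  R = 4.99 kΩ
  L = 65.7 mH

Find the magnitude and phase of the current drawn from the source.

Step 1 — Angular frequency: ω = 2π·f = 2π·3740 = 2.35e+04 rad/s.
Step 2 — Component impedances:
  R: Z = R = 4990 Ω
  L: Z = jωL = j·2.35e+04·0.0657 = 0 + j1544 Ω
Step 3 — Series combination: Z_total = R + L = 4990 + j1544 Ω = 5223∠17.2° Ω.
Step 4 — Source phasor: V = 150∠105.0° V = -38.82 + j144.9 V.
Step 5 — Ohm's law: I = V / Z_total = (-38.82 + j144.9) / (4990 + j1544) = 0.001098 + j0.0287 A.
Step 6 — Convert to polar: |I| = 0.02872 A, ∠I = 87.8°.

I = 0.02872∠87.8° A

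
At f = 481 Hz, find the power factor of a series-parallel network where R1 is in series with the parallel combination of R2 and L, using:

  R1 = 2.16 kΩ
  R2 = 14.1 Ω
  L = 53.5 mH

Step 1 — Angular frequency: ω = 2π·f = 2π·481 = 3022 rad/s.
Step 2 — Component impedances:
  R1: Z = R = 2160 Ω
  R2: Z = R = 14.1 Ω
  L: Z = jωL = j·3022·0.0535 = 0 + j161.7 Ω
Step 3 — Parallel branch: R2 || L = 1/(1/R2 + 1/L) = 13.99 + j1.22 Ω.
Step 4 — Series with R1: Z_total = R1 + (R2 || L) = 2174 + j1.22 Ω = 2174∠0.0° Ω.
Step 5 — Power factor: PF = cos(φ) = Re(Z)/|Z| = 2174/2174 = 1.
Step 6 — Type: Im(Z) = 1.22 ⇒ lagging (phase φ = 0.0°).

PF = 1 (lagging, φ = 0.0°)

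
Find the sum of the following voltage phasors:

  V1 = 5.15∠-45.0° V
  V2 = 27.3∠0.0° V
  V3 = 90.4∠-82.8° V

Step 1 — Convert each phasor to rectangular form:
  V1 = 5.15·(cos(-45.0°) + j·sin(-45.0°)) = 3.642 - j3.642 V
  V2 = 27.3·(cos(0.0°) + j·sin(0.0°)) = 27.3 V
  V3 = 90.4·(cos(-82.8°) + j·sin(-82.8°)) = 11.33 - j89.69 V
Step 2 — Sum components: V_total = 42.27 - j93.33 V.
Step 3 — Convert to polar: |V_total| = 102.5 V, ∠V_total = -65.6°.

V_total = 102.5∠-65.6° V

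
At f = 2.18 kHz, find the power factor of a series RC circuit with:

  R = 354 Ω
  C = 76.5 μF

Step 1 — Angular frequency: ω = 2π·f = 2π·2180 = 1.37e+04 rad/s.
Step 2 — Component impedances:
  R: Z = R = 354 Ω
  C: Z = 1/(jωC) = -j/(ω·C) = 0 - j0.9543 Ω
Step 3 — Series combination: Z_total = R + C = 354 - j0.9543 Ω = 354∠-0.2° Ω.
Step 4 — Power factor: PF = cos(φ) = Re(Z)/|Z| = 354/354 = 1.
Step 5 — Type: Im(Z) = -0.9543 ⇒ leading (phase φ = -0.2°).

PF = 1 (leading, φ = -0.2°)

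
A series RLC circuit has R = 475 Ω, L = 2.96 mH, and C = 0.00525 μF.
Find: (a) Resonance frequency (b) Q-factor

Step 1 — Resonance condition Im(Z)=0 gives ω₀ = 1/√(LC).
Step 2 — ω₀ = 1/√(0.00296·5.25e-09) = 2.537e+05 rad/s.
Step 3 — f₀ = ω₀/(2π) = 4.037e+04 Hz.
Step 4 — Series Q: Q = ω₀L/R = 2.537e+05·0.00296/475 = 1.581.

(a) f₀ = 4.037e+04 Hz  (b) Q = 1.581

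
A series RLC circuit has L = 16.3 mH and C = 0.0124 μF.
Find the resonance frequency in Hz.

Step 1 — Resonance condition Im(Z)=0 gives ω₀ = 1/√(LC).
Step 2 — ω₀ = 1/√(0.0163·1.24e-08) = 7.034e+04 rad/s.
Step 3 — f₀ = ω₀/(2π) = 1.119e+04 Hz.

f₀ = 1.119e+04 Hz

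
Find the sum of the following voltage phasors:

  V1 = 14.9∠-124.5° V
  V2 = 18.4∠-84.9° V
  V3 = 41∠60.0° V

Step 1 — Convert each phasor to rectangular form:
  V1 = 14.9·(cos(-124.5°) + j·sin(-124.5°)) = -8.439 - j12.28 V
  V2 = 18.4·(cos(-84.9°) + j·sin(-84.9°)) = 1.636 - j18.33 V
  V3 = 41·(cos(60.0°) + j·sin(60.0°)) = 20.5 + j35.51 V
Step 2 — Sum components: V_total = 13.7 + j4.9 V.
Step 3 — Convert to polar: |V_total| = 14.55 V, ∠V_total = 19.7°.

V_total = 14.55∠19.7° V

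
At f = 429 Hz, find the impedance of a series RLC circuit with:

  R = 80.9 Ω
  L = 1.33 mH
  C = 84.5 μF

Step 1 — Angular frequency: ω = 2π·f = 2π·429 = 2695 rad/s.
Step 2 — Component impedances:
  R: Z = R = 80.9 Ω
  L: Z = jωL = j·2695·0.00133 = 0 + j3.585 Ω
  C: Z = 1/(jωC) = -j/(ω·C) = 0 - j4.39 Ω
Step 3 — Series combination: Z_total = R + L + C = 80.9 - j0.8054 Ω = 80.9∠-0.6° Ω.

Z = 80.9 - j0.8054 Ω = 80.9∠-0.6° Ω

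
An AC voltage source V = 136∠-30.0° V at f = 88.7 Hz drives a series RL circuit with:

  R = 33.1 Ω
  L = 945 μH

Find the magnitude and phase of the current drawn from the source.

Step 1 — Angular frequency: ω = 2π·f = 2π·88.7 = 557.3 rad/s.
Step 2 — Component impedances:
  R: Z = R = 33.1 Ω
  L: Z = jωL = j·557.3·0.000945 = 0 + j0.5267 Ω
Step 3 — Series combination: Z_total = R + L = 33.1 + j0.5267 Ω = 33.1∠0.9° Ω.
Step 4 — Source phasor: V = 136∠-30.0° V = 117.8 - j68 V.
Step 5 — Ohm's law: I = V / Z_total = (117.8 - j68) / (33.1 + j0.5267) = 3.525 - j2.11 A.
Step 6 — Convert to polar: |I| = 4.108 A, ∠I = -30.9°.

I = 4.108∠-30.9° A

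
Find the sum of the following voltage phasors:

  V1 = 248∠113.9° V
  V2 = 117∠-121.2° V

Step 1 — Convert each phasor to rectangular form:
  V1 = 248·(cos(113.9°) + j·sin(113.9°)) = -100.5 + j226.7 V
  V2 = 117·(cos(-121.2°) + j·sin(-121.2°)) = -60.61 - j100.1 V
Step 2 — Sum components: V_total = -161.1 + j126.7 V.
Step 3 — Convert to polar: |V_total| = 204.9 V, ∠V_total = 141.8°.

V_total = 204.9∠141.8° V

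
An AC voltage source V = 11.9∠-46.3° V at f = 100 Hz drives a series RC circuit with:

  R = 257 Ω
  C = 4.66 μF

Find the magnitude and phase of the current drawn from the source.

Step 1 — Angular frequency: ω = 2π·f = 2π·100 = 628.3 rad/s.
Step 2 — Component impedances:
  R: Z = R = 257 Ω
  C: Z = 1/(jωC) = -j/(ω·C) = 0 - j341.5 Ω
Step 3 — Series combination: Z_total = R + C = 257 - j341.5 Ω = 427.4∠-53.0° Ω.
Step 4 — Source phasor: V = 11.9∠-46.3° V = 8.222 - j8.603 V.
Step 5 — Ohm's law: I = V / Z_total = (8.222 - j8.603) / (257 - j341.5) = 0.02765 + j0.003267 A.
Step 6 — Convert to polar: |I| = 0.02784 A, ∠I = 6.7°.

I = 0.02784∠6.7° A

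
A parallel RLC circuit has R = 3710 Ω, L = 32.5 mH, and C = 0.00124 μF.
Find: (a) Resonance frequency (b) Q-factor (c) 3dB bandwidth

Step 1 — Resonance: ω₀ = 1/√(LC) = 1/√(0.0325·1.24e-09) = 1.575e+05 rad/s.
Step 2 — f₀ = ω₀/(2π) = 2.507e+04 Hz.
Step 3 — Parallel Q: Q = R/(ω₀L) = 3710/(1.575e+05·0.0325) = 0.7247.
Step 4 — Bandwidth: Δω = ω₀/Q = 2.174e+05 rad/s; BW = Δω/(2π) = 3.46e+04 Hz.

(a) f₀ = 2.507e+04 Hz  (b) Q = 0.7247  (c) BW = 3.46e+04 Hz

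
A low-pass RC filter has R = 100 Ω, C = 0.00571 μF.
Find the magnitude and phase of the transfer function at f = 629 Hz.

Step 1 — Angular frequency: ω = 2π·629 = 3952 rad/s.
Step 2 — Transfer function: H(jω) = 1/(1 + jωRC).
Step 3 — Denominator: 1 + jωRC = 1 + j·3952·100·5.71e-09 = 1 + j0.002257.
Step 4 — H = 1 - j0.002257.
Step 5 — Magnitude: |H| = 1 (-0.0 dB); phase: φ = -0.1°.

|H| = 1 (-0.0 dB), φ = -0.1°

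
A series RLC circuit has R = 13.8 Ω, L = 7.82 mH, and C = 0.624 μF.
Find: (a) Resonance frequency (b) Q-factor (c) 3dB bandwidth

Step 1 — Resonance: ω₀ = 1/√(LC) = 1/√(0.00782·6.24e-07) = 1.432e+04 rad/s.
Step 2 — f₀ = ω₀/(2π) = 2278 Hz.
Step 3 — Series Q: Q = ω₀L/R = 1.432e+04·0.00782/13.8 = 8.112.
Step 4 — Bandwidth: Δω = ω₀/Q = 1765 rad/s; BW = Δω/(2π) = 280.9 Hz.

(a) f₀ = 2278 Hz  (b) Q = 8.112  (c) BW = 280.9 Hz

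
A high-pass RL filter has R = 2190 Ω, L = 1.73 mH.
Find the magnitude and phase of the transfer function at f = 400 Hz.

Step 1 — Angular frequency: ω = 2π·400 = 2513 rad/s.
Step 2 — Transfer function: H(jω) = jωL/(R + jωL).
Step 3 — Numerator jωL = j·4.348; denominator R + jωL = 2190 + j4.348.
Step 4 — H = 3.942e-06 + j0.001985.
Step 5 — Magnitude: |H| = 0.001985 (-54.0 dB); phase: φ = 89.9°.

|H| = 0.001985 (-54.0 dB), φ = 89.9°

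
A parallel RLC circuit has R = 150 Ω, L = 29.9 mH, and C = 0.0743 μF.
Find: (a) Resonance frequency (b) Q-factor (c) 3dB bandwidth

Step 1 — Resonance: ω₀ = 1/√(LC) = 1/√(0.0299·7.43e-08) = 2.122e+04 rad/s.
Step 2 — f₀ = ω₀/(2π) = 3377 Hz.
Step 3 — Parallel Q: Q = R/(ω₀L) = 150/(2.122e+04·0.0299) = 0.2365.
Step 4 — Bandwidth: Δω = ω₀/Q = 8.973e+04 rad/s; BW = Δω/(2π) = 1.428e+04 Hz.

(a) f₀ = 3377 Hz  (b) Q = 0.2365  (c) BW = 1.428e+04 Hz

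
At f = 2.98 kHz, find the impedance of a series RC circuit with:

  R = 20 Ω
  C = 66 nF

Step 1 — Angular frequency: ω = 2π·f = 2π·2980 = 1.872e+04 rad/s.
Step 2 — Component impedances:
  R: Z = R = 20 Ω
  C: Z = 1/(jωC) = -j/(ω·C) = 0 - j809.2 Ω
Step 3 — Series combination: Z_total = R + C = 20 - j809.2 Ω = 809.5∠-88.6° Ω.

Z = 20 - j809.2 Ω = 809.5∠-88.6° Ω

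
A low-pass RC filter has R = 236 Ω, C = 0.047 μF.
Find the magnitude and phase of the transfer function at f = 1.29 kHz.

Step 1 — Angular frequency: ω = 2π·1290 = 8105 rad/s.
Step 2 — Transfer function: H(jω) = 1/(1 + jωRC).
Step 3 — Denominator: 1 + jωRC = 1 + j·8105·236·4.7e-08 = 1 + j0.0899.
Step 4 — H = 0.992 - j0.08918.
Step 5 — Magnitude: |H| = 0.996 (-0.0 dB); phase: φ = -5.1°.

|H| = 0.996 (-0.0 dB), φ = -5.1°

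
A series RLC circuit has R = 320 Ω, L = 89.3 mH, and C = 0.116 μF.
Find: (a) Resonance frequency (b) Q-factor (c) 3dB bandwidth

Step 1 — Resonance: ω₀ = 1/√(LC) = 1/√(0.0893·1.16e-07) = 9825 rad/s.
Step 2 — f₀ = ω₀/(2π) = 1564 Hz.
Step 3 — Series Q: Q = ω₀L/R = 9825·0.0893/320 = 2.742.
Step 4 — Bandwidth: Δω = ω₀/Q = 3583 rad/s; BW = Δω/(2π) = 570.3 Hz.

(a) f₀ = 1564 Hz  (b) Q = 2.742  (c) BW = 570.3 Hz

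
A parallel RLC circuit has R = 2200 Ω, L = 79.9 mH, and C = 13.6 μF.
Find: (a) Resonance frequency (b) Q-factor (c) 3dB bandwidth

Step 1 — Resonance: ω₀ = 1/√(LC) = 1/√(0.0799·1.36e-05) = 959.3 rad/s.
Step 2 — f₀ = ω₀/(2π) = 152.7 Hz.
Step 3 — Parallel Q: Q = R/(ω₀L) = 2200/(959.3·0.0799) = 28.7.
Step 4 — Bandwidth: Δω = ω₀/Q = 33.42 rad/s; BW = Δω/(2π) = 5.319 Hz.

(a) f₀ = 152.7 Hz  (b) Q = 28.7  (c) BW = 5.319 Hz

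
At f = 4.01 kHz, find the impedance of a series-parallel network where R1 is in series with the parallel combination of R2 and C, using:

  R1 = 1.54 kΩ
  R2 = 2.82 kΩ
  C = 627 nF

Step 1 — Angular frequency: ω = 2π·f = 2π·4010 = 2.52e+04 rad/s.
Step 2 — Component impedances:
  R1: Z = R = 1540 Ω
  R2: Z = R = 2820 Ω
  C: Z = 1/(jωC) = -j/(ω·C) = 0 - j63.3 Ω
Step 3 — Parallel branch: R2 || C = 1/(1/R2 + 1/C) = 1.42 - j63.27 Ω.
Step 4 — Series with R1: Z_total = R1 + (R2 || C) = 1541 - j63.27 Ω = 1543∠-2.4° Ω.

Z = 1541 - j63.27 Ω = 1543∠-2.4° Ω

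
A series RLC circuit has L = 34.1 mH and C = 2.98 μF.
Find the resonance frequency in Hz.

Step 1 — Resonance condition Im(Z)=0 gives ω₀ = 1/√(LC).
Step 2 — ω₀ = 1/√(0.0341·2.98e-06) = 3137 rad/s.
Step 3 — f₀ = ω₀/(2π) = 499.3 Hz.

f₀ = 499.3 Hz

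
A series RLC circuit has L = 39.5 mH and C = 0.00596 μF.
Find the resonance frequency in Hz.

Step 1 — Resonance condition Im(Z)=0 gives ω₀ = 1/√(LC).
Step 2 — ω₀ = 1/√(0.0395·5.96e-09) = 6.517e+04 rad/s.
Step 3 — f₀ = ω₀/(2π) = 1.037e+04 Hz.

f₀ = 1.037e+04 Hz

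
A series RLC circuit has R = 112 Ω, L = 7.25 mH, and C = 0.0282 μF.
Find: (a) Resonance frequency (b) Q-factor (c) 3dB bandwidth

Step 1 — Resonance: ω₀ = 1/√(LC) = 1/√(0.00725·2.82e-08) = 6.994e+04 rad/s.
Step 2 — f₀ = ω₀/(2π) = 1.113e+04 Hz.
Step 3 — Series Q: Q = ω₀L/R = 6.994e+04·0.00725/112 = 4.527.
Step 4 — Bandwidth: Δω = ω₀/Q = 1.545e+04 rad/s; BW = Δω/(2π) = 2459 Hz.

(a) f₀ = 1.113e+04 Hz  (b) Q = 4.527  (c) BW = 2459 Hz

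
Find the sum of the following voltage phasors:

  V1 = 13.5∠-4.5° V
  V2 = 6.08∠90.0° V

Step 1 — Convert each phasor to rectangular form:
  V1 = 13.5·(cos(-4.5°) + j·sin(-4.5°)) = 13.46 - j1.059 V
  V2 = 6.08·(cos(90.0°) + j·sin(90.0°)) = 0 + j6.08 V
Step 2 — Sum components: V_total = 13.46 + j5.021 V.
Step 3 — Convert to polar: |V_total| = 14.36 V, ∠V_total = 20.5°.

V_total = 14.36∠20.5° V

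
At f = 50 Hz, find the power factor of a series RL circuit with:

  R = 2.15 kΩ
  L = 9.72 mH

Step 1 — Angular frequency: ω = 2π·f = 2π·50 = 314.2 rad/s.
Step 2 — Component impedances:
  R: Z = R = 2150 Ω
  L: Z = jωL = j·314.2·0.00972 = 0 + j3.054 Ω
Step 3 — Series combination: Z_total = R + L = 2150 + j3.054 Ω = 2150∠0.1° Ω.
Step 4 — Power factor: PF = cos(φ) = Re(Z)/|Z| = 2150/2150 = 1.
Step 5 — Type: Im(Z) = 3.054 ⇒ lagging (phase φ = 0.1°).

PF = 1 (lagging, φ = 0.1°)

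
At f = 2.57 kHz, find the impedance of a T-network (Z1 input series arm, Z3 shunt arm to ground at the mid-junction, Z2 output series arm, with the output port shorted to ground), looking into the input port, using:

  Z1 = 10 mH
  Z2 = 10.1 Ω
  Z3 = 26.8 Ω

Step 1 — Angular frequency: ω = 2π·f = 2π·2570 = 1.615e+04 rad/s.
Step 2 — Component impedances:
  Z1: Z = jωL = j·1.615e+04·0.01 = 0 + j161.5 Ω
  Z2: Z = R = 10.1 Ω
  Z3: Z = R = 26.8 Ω
Step 3 — With the output port shorted to ground, the output series arm Z2 runs from the junction to ground; the shunt arm Z3 also runs from the junction to ground. They appear in parallel: Z3 || Z2 = 7.336 Ω.
Step 4 — Series with input arm Z1: Z_in = Z1 + (Z3 || Z2) = 7.336 + j161.5 Ω = 161.6∠87.4° Ω.

Z = 7.336 + j161.5 Ω = 161.6∠87.4° Ω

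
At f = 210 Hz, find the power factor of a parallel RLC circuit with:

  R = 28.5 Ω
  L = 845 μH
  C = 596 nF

Step 1 — Angular frequency: ω = 2π·f = 2π·210 = 1319 rad/s.
Step 2 — Component impedances:
  R: Z = R = 28.5 Ω
  L: Z = jωL = j·1319·0.000845 = 0 + j1.115 Ω
  C: Z = 1/(jωC) = -j/(ω·C) = 0 - j1272 Ω
Step 3 — Parallel combination: 1/Z_total = 1/R + 1/L + 1/C; Z_total = 0.04363 + j1.114 Ω = 1.115∠87.8° Ω.
Step 4 — Power factor: PF = cos(φ) = Re(Z)/|Z| = 0.04363/1.115 = 0.03913.
Step 5 — Type: Im(Z) = 1.114 ⇒ lagging (phase φ = 87.8°).

PF = 0.03913 (lagging, φ = 87.8°)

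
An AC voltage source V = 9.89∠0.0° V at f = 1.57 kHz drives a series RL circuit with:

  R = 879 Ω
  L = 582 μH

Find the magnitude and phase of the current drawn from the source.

Step 1 — Angular frequency: ω = 2π·f = 2π·1570 = 9865 rad/s.
Step 2 — Component impedances:
  R: Z = R = 879 Ω
  L: Z = jωL = j·9865·0.000582 = 0 + j5.741 Ω
Step 3 — Series combination: Z_total = R + L = 879 + j5.741 Ω = 879∠0.4° Ω.
Step 4 — Source phasor: V = 9.89∠0.0° V = 9.89 V.
Step 5 — Ohm's law: I = V / Z_total = (9.89) / (879 + j5.741) = 0.01125 - j7.349e-05 A.
Step 6 — Convert to polar: |I| = 0.01125 A, ∠I = -0.4°.

I = 0.01125∠-0.4° A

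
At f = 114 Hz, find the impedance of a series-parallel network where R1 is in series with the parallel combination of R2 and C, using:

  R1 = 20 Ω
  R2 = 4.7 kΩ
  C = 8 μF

Step 1 — Angular frequency: ω = 2π·f = 2π·114 = 716.3 rad/s.
Step 2 — Component impedances:
  R1: Z = R = 20 Ω
  R2: Z = R = 4700 Ω
  C: Z = 1/(jωC) = -j/(ω·C) = 0 - j174.5 Ω
Step 3 — Parallel branch: R2 || C = 1/(1/R2 + 1/C) = 6.471 - j174.3 Ω.
Step 4 — Series with R1: Z_total = R1 + (R2 || C) = 26.47 - j174.3 Ω = 176.3∠-81.4° Ω.

Z = 26.47 - j174.3 Ω = 176.3∠-81.4° Ω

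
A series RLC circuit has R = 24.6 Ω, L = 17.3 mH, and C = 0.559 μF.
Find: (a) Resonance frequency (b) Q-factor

Step 1 — Resonance condition Im(Z)=0 gives ω₀ = 1/√(LC).
Step 2 — ω₀ = 1/√(0.0173·5.59e-07) = 1.017e+04 rad/s.
Step 3 — f₀ = ω₀/(2π) = 1618 Hz.
Step 4 — Series Q: Q = ω₀L/R = 1.017e+04·0.0173/24.6 = 7.151.

(a) f₀ = 1618 Hz  (b) Q = 7.151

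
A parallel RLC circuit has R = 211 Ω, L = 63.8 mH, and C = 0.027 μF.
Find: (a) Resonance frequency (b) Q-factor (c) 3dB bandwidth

Step 1 — Resonance: ω₀ = 1/√(LC) = 1/√(0.0638·2.7e-08) = 2.409e+04 rad/s.
Step 2 — f₀ = ω₀/(2π) = 3835 Hz.
Step 3 — Parallel Q: Q = R/(ω₀L) = 211/(2.409e+04·0.0638) = 0.1373.
Step 4 — Bandwidth: Δω = ω₀/Q = 1.755e+05 rad/s; BW = Δω/(2π) = 2.794e+04 Hz.

(a) f₀ = 3835 Hz  (b) Q = 0.1373  (c) BW = 2.794e+04 Hz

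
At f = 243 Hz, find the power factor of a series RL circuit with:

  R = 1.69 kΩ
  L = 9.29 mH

Step 1 — Angular frequency: ω = 2π·f = 2π·243 = 1527 rad/s.
Step 2 — Component impedances:
  R: Z = R = 1690 Ω
  L: Z = jωL = j·1527·0.00929 = 0 + j14.18 Ω
Step 3 — Series combination: Z_total = R + L = 1690 + j14.18 Ω = 1690∠0.5° Ω.
Step 4 — Power factor: PF = cos(φ) = Re(Z)/|Z| = 1690/1690 = 1.
Step 5 — Type: Im(Z) = 14.18 ⇒ lagging (phase φ = 0.5°).

PF = 1 (lagging, φ = 0.5°)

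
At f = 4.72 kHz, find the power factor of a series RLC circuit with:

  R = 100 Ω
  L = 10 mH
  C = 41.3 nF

Step 1 — Angular frequency: ω = 2π·f = 2π·4720 = 2.966e+04 rad/s.
Step 2 — Component impedances:
  R: Z = R = 100 Ω
  L: Z = jωL = j·2.966e+04·0.01 = 0 + j296.6 Ω
  C: Z = 1/(jωC) = -j/(ω·C) = 0 - j816.4 Ω
Step 3 — Series combination: Z_total = R + L + C = 100 - j519.9 Ω = 529.4∠-79.1° Ω.
Step 4 — Power factor: PF = cos(φ) = Re(Z)/|Z| = 100/529.4 = 0.1889.
Step 5 — Type: Im(Z) = -519.9 ⇒ leading (phase φ = -79.1°).

PF = 0.1889 (leading, φ = -79.1°)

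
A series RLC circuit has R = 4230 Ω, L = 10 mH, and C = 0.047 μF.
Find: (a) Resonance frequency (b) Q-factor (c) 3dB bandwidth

Step 1 — Resonance: ω₀ = 1/√(LC) = 1/√(0.01·4.7e-08) = 4.613e+04 rad/s.
Step 2 — f₀ = ω₀/(2π) = 7341 Hz.
Step 3 — Series Q: Q = ω₀L/R = 4.613e+04·0.01/4230 = 0.109.
Step 4 — Bandwidth: Δω = ω₀/Q = 4.23e+05 rad/s; BW = Δω/(2π) = 6.732e+04 Hz.

(a) f₀ = 7341 Hz  (b) Q = 0.109  (c) BW = 6.732e+04 Hz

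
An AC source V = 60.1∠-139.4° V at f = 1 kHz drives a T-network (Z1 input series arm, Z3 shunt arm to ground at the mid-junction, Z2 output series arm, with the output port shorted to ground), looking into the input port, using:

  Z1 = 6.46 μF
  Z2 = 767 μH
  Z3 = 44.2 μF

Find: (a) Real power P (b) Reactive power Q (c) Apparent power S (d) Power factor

Step 1 — Angular frequency: ω = 2π·f = 2π·1000 = 6283 rad/s.
Step 2 — Component impedances:
  Z1: Z = 1/(jωC) = -j/(ω·C) = 0 - j24.64 Ω
  Z2: Z = jωL = j·6283·0.000767 = 0 + j4.819 Ω
  Z3: Z = 1/(jωC) = -j/(ω·C) = 0 - j3.601 Ω
Step 3 — With the output port shorted to ground, the output series arm Z2 runs from the junction to ground; the shunt arm Z3 also runs from the junction to ground. They appear in parallel: Z3 || Z2 = 0 - j14.24 Ω.
Step 4 — Series with input arm Z1: Z_in = Z1 + (Z3 || Z2) = 0 - j38.88 Ω = 38.88∠-90.0° Ω.
Step 5 — Source phasor: V = 60.1∠-139.4° V = -45.63 - j39.11 V.
Step 6 — Current: I = V / Z = 1.006 - j1.174 A = 1.546∠-49.4° A.
Step 7 — Complex power: S = V·I* = 0 - j92.9 VA.
Step 8 — Real power: P = Re(S) = 0 W.
Step 9 — Reactive power: Q = Im(S) = -92.9 VAR.
Step 10 — Apparent power: |S| = 92.9 VA.
Step 11 — Power factor: PF = P/|S| = 0 (leading).

(a) P = 0 W  (b) Q = -92.9 VAR  (c) S = 92.9 VA  (d) PF = 0 (leading)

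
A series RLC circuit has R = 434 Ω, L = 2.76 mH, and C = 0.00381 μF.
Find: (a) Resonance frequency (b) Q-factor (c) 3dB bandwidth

Step 1 — Resonance condition Im(Z)=0 gives ω₀ = 1/√(LC).
Step 2 — ω₀ = 1/√(0.00276·3.81e-09) = 3.084e+05 rad/s.
Step 3 — f₀ = ω₀/(2π) = 4.908e+04 Hz.
Step 4 — Series Q: Q = ω₀L/R = 3.084e+05·0.00276/434 = 1.961.
Step 5 — 3dB bandwidth: Δω = ω₀/Q = 1.572e+05 rad/s; BW = Δω/(2π) = 2.503e+04 Hz.

(a) f₀ = 4.908e+04 Hz  (b) Q = 1.961  (c) BW = 2.503e+04 Hz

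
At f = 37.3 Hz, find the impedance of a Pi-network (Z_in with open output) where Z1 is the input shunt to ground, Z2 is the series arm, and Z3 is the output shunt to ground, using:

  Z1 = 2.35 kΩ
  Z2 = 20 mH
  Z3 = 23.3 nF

Step 1 — Angular frequency: ω = 2π·f = 2π·37.3 = 234.4 rad/s.
Step 2 — Component impedances:
  Z1: Z = R = 2350 Ω
  Z2: Z = jωL = j·234.4·0.02 = 0 + j4.687 Ω
  Z3: Z = 1/(jωC) = -j/(ω·C) = 0 - j1.831e+05 Ω
Step 3 — With open output, the series arm Z2 and the output shunt Z3 appear in series to ground: Z2 + Z3 = 0 - j1.831e+05 Ω.
Step 4 — Parallel with input shunt Z1: Z_in = Z1 || (Z2 + Z3) = 2350 - j30.15 Ω = 2350∠-0.7° Ω.

Z = 2350 - j30.15 Ω = 2350∠-0.7° Ω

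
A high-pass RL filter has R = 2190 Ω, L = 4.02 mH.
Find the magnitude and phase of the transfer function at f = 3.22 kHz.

Step 1 — Angular frequency: ω = 2π·3220 = 2.023e+04 rad/s.
Step 2 — Transfer function: H(jω) = jωL/(R + jωL).
Step 3 — Numerator jωL = j·81.33; denominator R + jωL = 2190 + j81.33.
Step 4 — H = 0.001377 + j0.03709.
Step 5 — Magnitude: |H| = 0.03711 (-28.6 dB); phase: φ = 87.9°.

|H| = 0.03711 (-28.6 dB), φ = 87.9°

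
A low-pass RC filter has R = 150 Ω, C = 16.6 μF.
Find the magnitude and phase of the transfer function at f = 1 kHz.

Step 1 — Angular frequency: ω = 2π·1000 = 6283 rad/s.
Step 2 — Transfer function: H(jω) = 1/(1 + jωRC).
Step 3 — Denominator: 1 + jωRC = 1 + j·6283·150·1.66e-05 = 1 + j15.65.
Step 4 — H = 0.004069 - j0.06366.
Step 5 — Magnitude: |H| = 0.06379 (-23.9 dB); phase: φ = -86.3°.

|H| = 0.06379 (-23.9 dB), φ = -86.3°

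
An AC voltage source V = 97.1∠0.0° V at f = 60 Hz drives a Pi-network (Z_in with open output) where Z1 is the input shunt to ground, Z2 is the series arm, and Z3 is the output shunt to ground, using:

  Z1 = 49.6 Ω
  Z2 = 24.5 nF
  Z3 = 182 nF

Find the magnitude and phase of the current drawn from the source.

Step 1 — Angular frequency: ω = 2π·f = 2π·60 = 377 rad/s.
Step 2 — Component impedances:
  Z1: Z = R = 49.6 Ω
  Z2: Z = 1/(jωC) = -j/(ω·C) = 0 - j1.083e+05 Ω
  Z3: Z = 1/(jωC) = -j/(ω·C) = 0 - j1.457e+04 Ω
Step 3 — With open output, the series arm Z2 and the output shunt Z3 appear in series to ground: Z2 + Z3 = 0 - j1.228e+05 Ω.
Step 4 — Parallel with input shunt Z1: Z_in = Z1 || (Z2 + Z3) = 49.6 - j0.02003 Ω = 49.6∠-0.0° Ω.
Step 5 — Source phasor: V = 97.1∠0.0° V = 97.1 V.
Step 6 — Ohm's law: I = V / Z_total = (97.1) / (49.6 - j0.02003) = 1.958 + j0.0007904 A.
Step 7 — Convert to polar: |I| = 1.958 A, ∠I = 0.0°.

I = 1.958∠0.0° A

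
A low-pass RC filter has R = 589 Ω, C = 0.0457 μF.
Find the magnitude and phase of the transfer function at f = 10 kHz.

Step 1 — Angular frequency: ω = 2π·1e+04 = 6.283e+04 rad/s.
Step 2 — Transfer function: H(jω) = 1/(1 + jωRC).
Step 3 — Denominator: 1 + jωRC = 1 + j·6.283e+04·589·4.57e-08 = 1 + j1.691.
Step 4 — H = 0.259 - j0.4381.
Step 5 — Magnitude: |H| = 0.509 (-5.9 dB); phase: φ = -59.4°.

|H| = 0.509 (-5.9 dB), φ = -59.4°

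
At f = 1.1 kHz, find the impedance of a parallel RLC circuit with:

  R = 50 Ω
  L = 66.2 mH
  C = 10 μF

Step 1 — Angular frequency: ω = 2π·f = 2π·1100 = 6912 rad/s.
Step 2 — Component impedances:
  R: Z = R = 50 Ω
  L: Z = jωL = j·6912·0.0662 = 0 + j457.5 Ω
  C: Z = 1/(jωC) = -j/(ω·C) = 0 - j14.47 Ω
Step 3 — Parallel combination: 1/Z_total = 1/R + 1/L + 1/C; Z_total = 4.099 - j13.72 Ω = 14.32∠-73.4° Ω.

Z = 4.099 - j13.72 Ω = 14.32∠-73.4° Ω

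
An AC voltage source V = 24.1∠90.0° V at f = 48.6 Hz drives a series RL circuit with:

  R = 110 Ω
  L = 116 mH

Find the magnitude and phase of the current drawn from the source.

Step 1 — Angular frequency: ω = 2π·f = 2π·48.6 = 305.4 rad/s.
Step 2 — Component impedances:
  R: Z = R = 110 Ω
  L: Z = jωL = j·305.4·0.116 = 0 + j35.42 Ω
Step 3 — Series combination: Z_total = R + L = 110 + j35.42 Ω = 115.6∠17.8° Ω.
Step 4 — Source phasor: V = 24.1∠90.0° V = 0 + j24.1 V.
Step 5 — Ohm's law: I = V / Z_total = (0 + j24.1) / (110 + j35.42) = 0.06392 + j0.1985 A.
Step 6 — Convert to polar: |I| = 0.2085 A, ∠I = 72.2°.

I = 0.2085∠72.2° A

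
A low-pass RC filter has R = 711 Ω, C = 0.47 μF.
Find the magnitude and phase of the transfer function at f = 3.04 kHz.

Step 1 — Angular frequency: ω = 2π·3040 = 1.91e+04 rad/s.
Step 2 — Transfer function: H(jω) = 1/(1 + jωRC).
Step 3 — Denominator: 1 + jωRC = 1 + j·1.91e+04·711·4.7e-07 = 1 + j6.383.
Step 4 — H = 0.02396 - j0.1529.
Step 5 — Magnitude: |H| = 0.1548 (-16.2 dB); phase: φ = -81.1°.

|H| = 0.1548 (-16.2 dB), φ = -81.1°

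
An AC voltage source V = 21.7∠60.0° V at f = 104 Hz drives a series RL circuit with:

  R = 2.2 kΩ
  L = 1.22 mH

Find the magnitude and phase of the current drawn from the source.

Step 1 — Angular frequency: ω = 2π·f = 2π·104 = 653.5 rad/s.
Step 2 — Component impedances:
  R: Z = R = 2200 Ω
  L: Z = jωL = j·653.5·0.00122 = 0 + j0.7972 Ω
Step 3 — Series combination: Z_total = R + L = 2200 + j0.7972 Ω = 2200∠0.0° Ω.
Step 4 — Source phasor: V = 21.7∠60.0° V = 10.85 + j18.79 V.
Step 5 — Ohm's law: I = V / Z_total = (10.85 + j18.79) / (2200 + j0.7972) = 0.004935 + j0.00854 A.
Step 6 — Convert to polar: |I| = 0.009864 A, ∠I = 60.0°.

I = 0.009864∠60.0° A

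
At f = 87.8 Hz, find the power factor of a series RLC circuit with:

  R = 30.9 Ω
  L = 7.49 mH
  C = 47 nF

Step 1 — Angular frequency: ω = 2π·f = 2π·87.8 = 551.7 rad/s.
Step 2 — Component impedances:
  R: Z = R = 30.9 Ω
  L: Z = jωL = j·551.7·0.00749 = 0 + j4.132 Ω
  C: Z = 1/(jωC) = -j/(ω·C) = 0 - j3.857e+04 Ω
Step 3 — Series combination: Z_total = R + L + C = 30.9 - j3.856e+04 Ω = 3.856e+04∠-90.0° Ω.
Step 4 — Power factor: PF = cos(φ) = Re(Z)/|Z| = 30.9/3.856e+04 = 0.0008013.
Step 5 — Type: Im(Z) = -3.856e+04 ⇒ leading (phase φ = -90.0°).

PF = 0.0008013 (leading, φ = -90.0°)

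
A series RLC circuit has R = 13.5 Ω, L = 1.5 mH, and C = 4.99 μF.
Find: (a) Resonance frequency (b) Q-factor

Step 1 — Resonance condition Im(Z)=0 gives ω₀ = 1/√(LC).
Step 2 — ω₀ = 1/√(0.0015·4.99e-06) = 1.156e+04 rad/s.
Step 3 — f₀ = ω₀/(2π) = 1840 Hz.
Step 4 — Series Q: Q = ω₀L/R = 1.156e+04·0.0015/13.5 = 1.284.

(a) f₀ = 1840 Hz  (b) Q = 1.284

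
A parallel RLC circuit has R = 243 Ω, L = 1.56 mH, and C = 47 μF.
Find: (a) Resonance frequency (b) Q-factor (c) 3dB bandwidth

Step 1 — Resonance: ω₀ = 1/√(LC) = 1/√(0.00156·4.7e-05) = 3693 rad/s.
Step 2 — f₀ = ω₀/(2π) = 587.8 Hz.
Step 3 — Parallel Q: Q = R/(ω₀L) = 243/(3693·0.00156) = 42.18.
Step 4 — Bandwidth: Δω = ω₀/Q = 87.56 rad/s; BW = Δω/(2π) = 13.94 Hz.

(a) f₀ = 587.8 Hz  (b) Q = 42.18  (c) BW = 13.94 Hz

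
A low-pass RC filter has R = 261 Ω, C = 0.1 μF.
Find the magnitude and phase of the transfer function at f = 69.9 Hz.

Step 1 — Angular frequency: ω = 2π·69.9 = 439.2 rad/s.
Step 2 — Transfer function: H(jω) = 1/(1 + jωRC).
Step 3 — Denominator: 1 + jωRC = 1 + j·439.2·261·1e-07 = 1 + j0.01146.
Step 4 — H = 0.9999 - j0.01146.
Step 5 — Magnitude: |H| = 0.9999 (-0.0 dB); phase: φ = -0.7°.

|H| = 0.9999 (-0.0 dB), φ = -0.7°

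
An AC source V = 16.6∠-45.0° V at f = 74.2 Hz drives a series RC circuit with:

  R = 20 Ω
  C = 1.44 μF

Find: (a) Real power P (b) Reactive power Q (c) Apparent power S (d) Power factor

Step 1 — Angular frequency: ω = 2π·f = 2π·74.2 = 466.2 rad/s.
Step 2 — Component impedances:
  R: Z = R = 20 Ω
  C: Z = 1/(jωC) = -j/(ω·C) = 0 - j1490 Ω
Step 3 — Series combination: Z_total = R + C = 20 - j1490 Ω = 1490∠-89.2° Ω.
Step 4 — Source phasor: V = 16.6∠-45.0° V = 11.74 - j11.74 V.
Step 5 — Current: I = V / Z = 0.007985 + j0.007773 A = 0.01114∠44.2° A.
Step 6 — Complex power: S = V·I* = 0.002483 - j0.185 VA.
Step 7 — Real power: P = Re(S) = 0.002483 W.
Step 8 — Reactive power: Q = Im(S) = -0.185 VAR.
Step 9 — Apparent power: |S| = 0.185 VA.
Step 10 — Power factor: PF = P/|S| = 0.01343 (leading).

(a) P = 0.002483 W  (b) Q = -0.185 VAR  (c) S = 0.185 VA  (d) PF = 0.01343 (leading)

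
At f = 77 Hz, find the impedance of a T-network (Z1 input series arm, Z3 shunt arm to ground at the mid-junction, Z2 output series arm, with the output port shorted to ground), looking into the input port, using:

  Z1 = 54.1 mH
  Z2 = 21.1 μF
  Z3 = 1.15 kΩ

Step 1 — Angular frequency: ω = 2π·f = 2π·77 = 483.8 rad/s.
Step 2 — Component impedances:
  Z1: Z = jωL = j·483.8·0.0541 = 0 + j26.17 Ω
  Z2: Z = 1/(jωC) = -j/(ω·C) = 0 - j97.96 Ω
  Z3: Z = R = 1150 Ω
Step 3 — With the output port shorted to ground, the output series arm Z2 runs from the junction to ground; the shunt arm Z3 also runs from the junction to ground. They appear in parallel: Z3 || Z2 = 8.284 - j97.25 Ω.
Step 4 — Series with input arm Z1: Z_in = Z1 + (Z3 || Z2) = 8.284 - j71.08 Ω = 71.56∠-83.4° Ω.

Z = 8.284 - j71.08 Ω = 71.56∠-83.4° Ω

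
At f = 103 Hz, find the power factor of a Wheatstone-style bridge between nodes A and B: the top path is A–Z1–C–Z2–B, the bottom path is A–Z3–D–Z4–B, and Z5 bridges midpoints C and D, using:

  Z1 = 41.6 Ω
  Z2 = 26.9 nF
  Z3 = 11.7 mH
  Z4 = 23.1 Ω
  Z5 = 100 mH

Step 1 — Angular frequency: ω = 2π·f = 2π·103 = 647.2 rad/s.
Step 2 — Component impedances:
  Z1: Z = R = 41.6 Ω
  Z2: Z = 1/(jωC) = -j/(ω·C) = 0 - j5.744e+04 Ω
  Z3: Z = jωL = j·647.2·0.0117 = 0 + j7.572 Ω
  Z4: Z = R = 23.1 Ω
  Z5: Z = jωL = j·647.2·0.1 = 0 + j64.72 Ω
Step 3 — Bridge requires nodal analysis (the Z5 bridge couples midpoints C and D, so the two paths cannot be reduced to a simple series/parallel combination). Setting node B to ground and injecting 1 A at node A, the 3-node admittance system at A, C, D solves to V_A = Z_AB = 23.45 + j6.969 Ω = 24.46∠16.6° Ω.
Step 4 — Power factor: PF = cos(φ) = Re(Z)/|Z| = 23.446/24.46 = 0.9585.
Step 5 — Type: Im(Z) = 6.969 ⇒ lagging (phase φ = 16.6°).

PF = 0.9585 (lagging, φ = 16.6°)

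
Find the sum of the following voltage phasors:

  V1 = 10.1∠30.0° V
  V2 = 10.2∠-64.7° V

Step 1 — Convert each phasor to rectangular form:
  V1 = 10.1·(cos(30.0°) + j·sin(30.0°)) = 8.747 + j5.05 V
  V2 = 10.2·(cos(-64.7°) + j·sin(-64.7°)) = 4.359 - j9.222 V
Step 2 — Sum components: V_total = 13.11 - j4.172 V.
Step 3 — Convert to polar: |V_total| = 13.75 V, ∠V_total = -17.7°.

V_total = 13.75∠-17.7° V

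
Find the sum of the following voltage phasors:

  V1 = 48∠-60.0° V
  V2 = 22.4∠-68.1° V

Step 1 — Convert each phasor to rectangular form:
  V1 = 48·(cos(-60.0°) + j·sin(-60.0°)) = 24 - j41.57 V
  V2 = 22.4·(cos(-68.1°) + j·sin(-68.1°)) = 8.355 - j20.78 V
Step 2 — Sum components: V_total = 32.35 - j62.35 V.
Step 3 — Convert to polar: |V_total| = 70.25 V, ∠V_total = -62.6°.

V_total = 70.25∠-62.6° V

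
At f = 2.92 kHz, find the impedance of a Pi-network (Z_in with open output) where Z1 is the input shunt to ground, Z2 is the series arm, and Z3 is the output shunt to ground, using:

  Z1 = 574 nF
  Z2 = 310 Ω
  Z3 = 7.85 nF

Step 1 — Angular frequency: ω = 2π·f = 2π·2920 = 1.835e+04 rad/s.
Step 2 — Component impedances:
  Z1: Z = 1/(jωC) = -j/(ω·C) = 0 - j94.96 Ω
  Z2: Z = R = 310 Ω
  Z3: Z = 1/(jωC) = -j/(ω·C) = 0 - j6943 Ω
Step 3 — With open output, the series arm Z2 and the output shunt Z3 appear in series to ground: Z2 + Z3 = 310 - j6943 Ω.
Step 4 — Parallel with input shunt Z1: Z_in = Z1 || (Z2 + Z3) = 0.05632 - j93.68 Ω = 93.68∠-90.0° Ω.

Z = 0.05632 - j93.68 Ω = 93.68∠-90.0° Ω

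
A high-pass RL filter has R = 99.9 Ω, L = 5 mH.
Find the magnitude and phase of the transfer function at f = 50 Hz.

Step 1 — Angular frequency: ω = 2π·50 = 314.2 rad/s.
Step 2 — Transfer function: H(jω) = jωL/(R + jωL).
Step 3 — Numerator jωL = j·1.571; denominator R + jωL = 99.9 + j1.571.
Step 4 — H = 0.0002472 + j0.01572.
Step 5 — Magnitude: |H| = 0.01572 (-36.1 dB); phase: φ = 89.1°.

|H| = 0.01572 (-36.1 dB), φ = 89.1°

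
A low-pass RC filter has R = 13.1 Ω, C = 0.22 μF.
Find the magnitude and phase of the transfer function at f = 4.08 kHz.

Step 1 — Angular frequency: ω = 2π·4080 = 2.564e+04 rad/s.
Step 2 — Transfer function: H(jω) = 1/(1 + jωRC).
Step 3 — Denominator: 1 + jωRC = 1 + j·2.564e+04·13.1·2.2e-07 = 1 + j0.07388.
Step 4 — H = 0.9946 - j0.07348.
Step 5 — Magnitude: |H| = 0.9973 (-0.0 dB); phase: φ = -4.2°.

|H| = 0.9973 (-0.0 dB), φ = -4.2°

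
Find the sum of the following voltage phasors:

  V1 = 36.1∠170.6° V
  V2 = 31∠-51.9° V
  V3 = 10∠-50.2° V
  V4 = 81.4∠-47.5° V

Step 1 — Convert each phasor to rectangular form:
  V1 = 36.1·(cos(170.6°) + j·sin(170.6°)) = -35.62 + j5.896 V
  V2 = 31·(cos(-51.9°) + j·sin(-51.9°)) = 19.13 - j24.39 V
  V3 = 10·(cos(-50.2°) + j·sin(-50.2°)) = 6.401 - j7.683 V
  V4 = 81.4·(cos(-47.5°) + j·sin(-47.5°)) = 54.99 - j60.01 V
Step 2 — Sum components: V_total = 44.91 - j86.2 V.
Step 3 — Convert to polar: |V_total| = 97.19 V, ∠V_total = -62.5°.

V_total = 97.19∠-62.5° V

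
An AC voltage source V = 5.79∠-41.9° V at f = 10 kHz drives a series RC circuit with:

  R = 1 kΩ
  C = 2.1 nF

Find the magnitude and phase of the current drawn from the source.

Step 1 — Angular frequency: ω = 2π·f = 2π·1e+04 = 6.283e+04 rad/s.
Step 2 — Component impedances:
  R: Z = R = 1000 Ω
  C: Z = 1/(jωC) = -j/(ω·C) = 0 - j7579 Ω
Step 3 — Series combination: Z_total = R + C = 1000 - j7579 Ω = 7644∠-82.5° Ω.
Step 4 — Source phasor: V = 5.79∠-41.9° V = 4.31 - j3.867 V.
Step 5 — Ohm's law: I = V / Z_total = (4.31 - j3.867) / (1000 - j7579) = 0.0005752 + j0.0004927 A.
Step 6 — Convert to polar: |I| = 0.0007574 A, ∠I = 40.6°.

I = 0.0007574∠40.6° A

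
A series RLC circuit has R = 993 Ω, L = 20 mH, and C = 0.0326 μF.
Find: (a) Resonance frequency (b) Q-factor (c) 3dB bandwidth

Step 1 — Resonance: ω₀ = 1/√(LC) = 1/√(0.02·3.26e-08) = 3.916e+04 rad/s.
Step 2 — f₀ = ω₀/(2π) = 6233 Hz.
Step 3 — Series Q: Q = ω₀L/R = 3.916e+04·0.02/993 = 0.7888.
Step 4 — Bandwidth: Δω = ω₀/Q = 4.965e+04 rad/s; BW = Δω/(2π) = 7902 Hz.

(a) f₀ = 6233 Hz  (b) Q = 0.7888  (c) BW = 7902 Hz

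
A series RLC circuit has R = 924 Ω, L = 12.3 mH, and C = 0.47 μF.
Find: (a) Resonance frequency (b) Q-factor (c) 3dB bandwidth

Step 1 — Resonance: ω₀ = 1/√(LC) = 1/√(0.0123·4.7e-07) = 1.315e+04 rad/s.
Step 2 — f₀ = ω₀/(2π) = 2093 Hz.
Step 3 — Series Q: Q = ω₀L/R = 1.315e+04·0.0123/924 = 0.1751.
Step 4 — Bandwidth: Δω = ω₀/Q = 7.512e+04 rad/s; BW = Δω/(2π) = 1.196e+04 Hz.

(a) f₀ = 2093 Hz  (b) Q = 0.1751  (c) BW = 1.196e+04 Hz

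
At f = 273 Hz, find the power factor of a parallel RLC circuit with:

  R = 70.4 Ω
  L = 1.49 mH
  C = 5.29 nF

Step 1 — Angular frequency: ω = 2π·f = 2π·273 = 1715 rad/s.
Step 2 — Component impedances:
  R: Z = R = 70.4 Ω
  L: Z = jωL = j·1715·0.00149 = 0 + j2.556 Ω
  C: Z = 1/(jωC) = -j/(ω·C) = 0 - j1.102e+05 Ω
Step 3 — Parallel combination: 1/Z_total = 1/R + 1/L + 1/C; Z_total = 0.09267 + j2.553 Ω = 2.554∠87.9° Ω.
Step 4 — Power factor: PF = cos(φ) = Re(Z)/|Z| = 0.09267/2.554 = 0.03628.
Step 5 — Type: Im(Z) = 2.553 ⇒ lagging (phase φ = 87.9°).

PF = 0.03628 (lagging, φ = 87.9°)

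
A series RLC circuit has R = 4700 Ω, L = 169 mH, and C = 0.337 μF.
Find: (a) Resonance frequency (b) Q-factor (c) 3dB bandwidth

Step 1 — Resonance: ω₀ = 1/√(LC) = 1/√(0.169·3.37e-07) = 4190 rad/s.
Step 2 — f₀ = ω₀/(2π) = 666.9 Hz.
Step 3 — Series Q: Q = ω₀L/R = 4190·0.169/4700 = 0.1507.
Step 4 — Bandwidth: Δω = ω₀/Q = 2.781e+04 rad/s; BW = Δω/(2π) = 4426 Hz.

(a) f₀ = 666.9 Hz  (b) Q = 0.1507  (c) BW = 4426 Hz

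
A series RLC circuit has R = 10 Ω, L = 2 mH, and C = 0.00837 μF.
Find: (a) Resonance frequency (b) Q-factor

Step 1 — Resonance condition Im(Z)=0 gives ω₀ = 1/√(LC).
Step 2 — ω₀ = 1/√(0.002·8.37e-09) = 2.444e+05 rad/s.
Step 3 — f₀ = ω₀/(2π) = 3.89e+04 Hz.
Step 4 — Series Q: Q = ω₀L/R = 2.444e+05·0.002/10 = 48.88.

(a) f₀ = 3.89e+04 Hz  (b) Q = 48.88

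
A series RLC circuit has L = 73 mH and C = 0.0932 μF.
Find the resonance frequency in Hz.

Step 1 — Resonance condition Im(Z)=0 gives ω₀ = 1/√(LC).
Step 2 — ω₀ = 1/√(0.073·9.32e-08) = 1.212e+04 rad/s.
Step 3 — f₀ = ω₀/(2π) = 1930 Hz.

f₀ = 1930 Hz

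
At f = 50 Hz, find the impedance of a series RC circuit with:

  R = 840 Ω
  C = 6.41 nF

Step 1 — Angular frequency: ω = 2π·f = 2π·50 = 314.2 rad/s.
Step 2 — Component impedances:
  R: Z = R = 840 Ω
  C: Z = 1/(jωC) = -j/(ω·C) = 0 - j4.966e+05 Ω
Step 3 — Series combination: Z_total = R + C = 840 - j4.966e+05 Ω = 4.966e+05∠-89.9° Ω.

Z = 840 - j4.966e+05 Ω = 4.966e+05∠-89.9° Ω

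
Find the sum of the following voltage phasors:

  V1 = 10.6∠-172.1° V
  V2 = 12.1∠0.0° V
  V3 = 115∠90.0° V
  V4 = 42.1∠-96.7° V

Step 1 — Convert each phasor to rectangular form:
  V1 = 10.6·(cos(-172.1°) + j·sin(-172.1°)) = -10.5 - j1.457 V
  V2 = 12.1·(cos(0.0°) + j·sin(0.0°)) = 12.1 V
  V3 = 115·(cos(90.0°) + j·sin(90.0°)) = 0 + j115 V
  V4 = 42.1·(cos(-96.7°) + j·sin(-96.7°)) = -4.912 - j41.81 V
Step 2 — Sum components: V_total = -3.311 + j71.73 V.
Step 3 — Convert to polar: |V_total| = 71.81 V, ∠V_total = 92.6°.

V_total = 71.81∠92.6° V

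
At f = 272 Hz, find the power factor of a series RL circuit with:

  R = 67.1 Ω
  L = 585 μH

Step 1 — Angular frequency: ω = 2π·f = 2π·272 = 1709 rad/s.
Step 2 — Component impedances:
  R: Z = R = 67.1 Ω
  L: Z = jωL = j·1709·0.000585 = 0 + j0.9998 Ω
Step 3 — Series combination: Z_total = R + L = 67.1 + j0.9998 Ω = 67.11∠0.9° Ω.
Step 4 — Power factor: PF = cos(φ) = Re(Z)/|Z| = 67.1/67.11 = 0.9999.
Step 5 — Type: Im(Z) = 0.9998 ⇒ lagging (phase φ = 0.9°).

PF = 0.9999 (lagging, φ = 0.9°)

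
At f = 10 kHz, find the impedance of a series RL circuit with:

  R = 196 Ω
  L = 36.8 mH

Step 1 — Angular frequency: ω = 2π·f = 2π·1e+04 = 6.283e+04 rad/s.
Step 2 — Component impedances:
  R: Z = R = 196 Ω
  L: Z = jωL = j·6.283e+04·0.0368 = 0 + j2312 Ω
Step 3 — Series combination: Z_total = R + L = 196 + j2312 Ω = 2321∠85.2° Ω.

Z = 196 + j2312 Ω = 2321∠85.2° Ω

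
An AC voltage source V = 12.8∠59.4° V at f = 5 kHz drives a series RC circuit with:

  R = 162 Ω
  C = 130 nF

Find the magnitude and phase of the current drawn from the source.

Step 1 — Angular frequency: ω = 2π·f = 2π·5000 = 3.142e+04 rad/s.
Step 2 — Component impedances:
  R: Z = R = 162 Ω
  C: Z = 1/(jωC) = -j/(ω·C) = 0 - j244.9 Ω
Step 3 — Series combination: Z_total = R + C = 162 - j244.9 Ω = 293.6∠-56.5° Ω.
Step 4 — Source phasor: V = 12.8∠59.4° V = 6.516 + j11.02 V.
Step 5 — Ohm's law: I = V / Z_total = (6.516 + j11.02) / (162 - j244.9) = -0.01905 + j0.03922 A.
Step 6 — Convert to polar: |I| = 0.0436 A, ∠I = 115.9°.

I = 0.0436∠115.9° A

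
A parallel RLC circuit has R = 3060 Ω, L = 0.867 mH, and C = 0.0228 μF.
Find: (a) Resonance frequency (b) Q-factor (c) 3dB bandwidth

Step 1 — Resonance: ω₀ = 1/√(LC) = 1/√(0.000867·2.28e-08) = 2.249e+05 rad/s.
Step 2 — f₀ = ω₀/(2π) = 3.58e+04 Hz.
Step 3 — Parallel Q: Q = R/(ω₀L) = 3060/(2.249e+05·0.000867) = 15.69.
Step 4 — Bandwidth: Δω = ω₀/Q = 1.433e+04 rad/s; BW = Δω/(2π) = 2281 Hz.

(a) f₀ = 3.58e+04 Hz  (b) Q = 15.69  (c) BW = 2281 Hz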